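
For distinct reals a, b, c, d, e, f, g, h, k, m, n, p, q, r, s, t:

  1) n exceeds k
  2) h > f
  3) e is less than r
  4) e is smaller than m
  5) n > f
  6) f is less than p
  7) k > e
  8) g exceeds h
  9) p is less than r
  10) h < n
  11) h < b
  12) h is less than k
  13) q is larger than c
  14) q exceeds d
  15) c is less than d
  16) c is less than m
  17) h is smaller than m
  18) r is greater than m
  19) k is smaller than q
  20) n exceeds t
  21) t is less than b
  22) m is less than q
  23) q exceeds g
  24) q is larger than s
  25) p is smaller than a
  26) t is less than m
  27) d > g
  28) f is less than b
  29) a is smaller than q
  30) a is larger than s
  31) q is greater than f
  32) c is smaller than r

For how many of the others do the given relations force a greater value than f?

The elements the relations force above f are h, g, k, p, a, d, m, q, b, r, n — no chain reaches any other.
That is 11.

11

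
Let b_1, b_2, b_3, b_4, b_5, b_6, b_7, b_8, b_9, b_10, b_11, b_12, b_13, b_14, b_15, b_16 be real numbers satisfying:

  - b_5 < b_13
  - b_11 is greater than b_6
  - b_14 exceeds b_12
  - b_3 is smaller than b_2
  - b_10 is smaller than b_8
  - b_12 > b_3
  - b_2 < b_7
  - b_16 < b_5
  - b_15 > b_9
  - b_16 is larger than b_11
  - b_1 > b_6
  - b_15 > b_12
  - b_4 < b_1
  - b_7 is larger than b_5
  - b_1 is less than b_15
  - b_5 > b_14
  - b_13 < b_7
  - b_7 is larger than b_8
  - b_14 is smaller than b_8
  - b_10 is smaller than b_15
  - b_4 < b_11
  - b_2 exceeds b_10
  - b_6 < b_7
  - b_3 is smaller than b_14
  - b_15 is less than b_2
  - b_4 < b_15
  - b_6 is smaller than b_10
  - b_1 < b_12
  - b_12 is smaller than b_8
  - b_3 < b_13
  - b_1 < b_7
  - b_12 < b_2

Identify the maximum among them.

b_7

Chaining downward from b_7: directly below it, b_6, b_1, b_2, b_8, b_5, b_13; then b_4, b_3, b_12, b_10, b_15, b_14, b_16; then b_9, b_11.
That covers every other element, and nothing is given above b_7, so b_7 is the maximum.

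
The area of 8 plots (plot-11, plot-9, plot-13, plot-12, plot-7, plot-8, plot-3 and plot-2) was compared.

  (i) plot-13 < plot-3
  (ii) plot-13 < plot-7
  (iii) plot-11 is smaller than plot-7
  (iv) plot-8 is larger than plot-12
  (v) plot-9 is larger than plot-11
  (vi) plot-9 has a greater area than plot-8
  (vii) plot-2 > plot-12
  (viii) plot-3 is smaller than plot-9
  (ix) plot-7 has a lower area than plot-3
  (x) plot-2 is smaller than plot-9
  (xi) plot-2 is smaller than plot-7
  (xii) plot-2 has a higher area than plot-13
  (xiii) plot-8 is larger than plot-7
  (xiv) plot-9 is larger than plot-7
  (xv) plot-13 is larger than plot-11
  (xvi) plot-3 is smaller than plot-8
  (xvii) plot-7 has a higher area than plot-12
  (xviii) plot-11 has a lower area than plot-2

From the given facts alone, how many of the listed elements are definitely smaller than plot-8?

The elements the relations force below plot-8 are plot-12, plot-11, plot-13, plot-2, plot-7, plot-3 — no chain reaches any other.
That is 6.

6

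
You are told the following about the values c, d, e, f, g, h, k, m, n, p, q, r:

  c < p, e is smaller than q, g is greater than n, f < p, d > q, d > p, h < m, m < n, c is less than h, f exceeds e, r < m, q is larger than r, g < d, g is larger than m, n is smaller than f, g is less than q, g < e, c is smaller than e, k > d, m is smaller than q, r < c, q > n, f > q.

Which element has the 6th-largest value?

Piecing the relations together gives one ordering: r < c < h < m < n < g < e < q < f < p < d < k.
The 6th largest is e.

e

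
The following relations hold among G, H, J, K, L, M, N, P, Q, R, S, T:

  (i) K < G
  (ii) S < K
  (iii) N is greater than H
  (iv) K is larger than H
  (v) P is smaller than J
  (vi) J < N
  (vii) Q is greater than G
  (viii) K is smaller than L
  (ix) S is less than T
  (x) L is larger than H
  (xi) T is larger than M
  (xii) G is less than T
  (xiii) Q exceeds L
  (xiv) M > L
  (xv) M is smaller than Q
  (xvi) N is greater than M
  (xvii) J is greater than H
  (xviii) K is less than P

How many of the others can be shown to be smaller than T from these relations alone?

The elements the relations force below T are S, H, K, G, L, M — no chain reaches any other.
That is 6.

6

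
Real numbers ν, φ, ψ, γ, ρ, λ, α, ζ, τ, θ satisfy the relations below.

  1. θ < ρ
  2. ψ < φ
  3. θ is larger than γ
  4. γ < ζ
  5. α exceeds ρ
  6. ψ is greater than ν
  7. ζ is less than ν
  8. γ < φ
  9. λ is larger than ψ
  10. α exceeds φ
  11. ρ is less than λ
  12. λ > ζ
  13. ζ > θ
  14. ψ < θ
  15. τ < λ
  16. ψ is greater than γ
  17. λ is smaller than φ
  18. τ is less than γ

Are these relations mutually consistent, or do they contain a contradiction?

Chaining the given relations yields ζ < ν < ψ < θ, so ζ < θ. But one relation states θ < ζ. These cannot both hold.

inconsistent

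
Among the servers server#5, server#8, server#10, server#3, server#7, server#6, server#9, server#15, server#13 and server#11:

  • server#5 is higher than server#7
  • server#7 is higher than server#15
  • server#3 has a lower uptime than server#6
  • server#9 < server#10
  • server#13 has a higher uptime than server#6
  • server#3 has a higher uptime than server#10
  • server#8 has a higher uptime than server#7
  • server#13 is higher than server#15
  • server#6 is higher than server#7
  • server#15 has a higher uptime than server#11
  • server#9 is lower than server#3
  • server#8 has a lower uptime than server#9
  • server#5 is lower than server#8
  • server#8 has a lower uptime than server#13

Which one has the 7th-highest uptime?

The consecutive relations fix a unique order: server#11 < server#15 < server#7 < server#5 < server#8 < server#9 < server#10 < server#3 < server#6 < server#13.
The 7th largest is server#5.

server#5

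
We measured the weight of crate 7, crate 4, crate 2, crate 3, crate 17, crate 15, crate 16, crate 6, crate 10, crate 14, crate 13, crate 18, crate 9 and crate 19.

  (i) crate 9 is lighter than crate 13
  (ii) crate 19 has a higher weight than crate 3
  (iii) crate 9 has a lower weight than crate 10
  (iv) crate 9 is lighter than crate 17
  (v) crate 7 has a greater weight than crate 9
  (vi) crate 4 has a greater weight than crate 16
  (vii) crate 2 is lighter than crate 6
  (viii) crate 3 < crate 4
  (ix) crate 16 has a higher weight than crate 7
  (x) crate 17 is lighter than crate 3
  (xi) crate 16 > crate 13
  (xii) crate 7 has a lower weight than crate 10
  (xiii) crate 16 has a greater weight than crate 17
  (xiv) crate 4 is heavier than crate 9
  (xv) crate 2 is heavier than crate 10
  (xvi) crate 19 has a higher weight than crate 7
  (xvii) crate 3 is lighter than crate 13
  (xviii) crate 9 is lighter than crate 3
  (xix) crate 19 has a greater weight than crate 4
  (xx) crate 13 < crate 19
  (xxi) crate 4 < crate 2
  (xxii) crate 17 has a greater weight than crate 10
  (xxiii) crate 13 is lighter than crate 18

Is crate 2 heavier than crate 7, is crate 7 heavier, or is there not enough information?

crate 2

Chaining the given relations: crate 7 < crate 10 < crate 17 < crate 3 < crate 13 < crate 16 < crate 4 < crate 2.
So crate 2 is heavier.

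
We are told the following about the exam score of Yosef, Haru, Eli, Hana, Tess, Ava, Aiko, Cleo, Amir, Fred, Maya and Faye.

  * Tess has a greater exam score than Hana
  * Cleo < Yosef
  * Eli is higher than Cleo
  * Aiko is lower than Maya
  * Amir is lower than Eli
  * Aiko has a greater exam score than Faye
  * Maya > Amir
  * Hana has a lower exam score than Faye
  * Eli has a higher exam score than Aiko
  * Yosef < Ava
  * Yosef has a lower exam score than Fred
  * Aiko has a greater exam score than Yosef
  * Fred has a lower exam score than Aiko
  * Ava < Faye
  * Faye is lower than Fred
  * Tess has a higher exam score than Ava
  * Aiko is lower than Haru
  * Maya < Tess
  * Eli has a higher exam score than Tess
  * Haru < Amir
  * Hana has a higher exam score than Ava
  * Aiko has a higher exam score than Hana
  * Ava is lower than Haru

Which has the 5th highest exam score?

Chaining the given pairs: Cleo < Yosef < Ava < Hana < Faye < Fred < Aiko < Haru < Amir < Maya < Tess < Eli.
The 5th largest is Haru.

Haru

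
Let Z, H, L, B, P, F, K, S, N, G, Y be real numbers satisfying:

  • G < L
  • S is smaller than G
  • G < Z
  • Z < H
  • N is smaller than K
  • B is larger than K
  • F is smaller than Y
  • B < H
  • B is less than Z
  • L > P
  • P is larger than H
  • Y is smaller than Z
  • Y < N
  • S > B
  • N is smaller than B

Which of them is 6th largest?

Piecing the relations together gives one ordering: F < Y < N < K < B < S < G < Z < H < P < L.
The 6th largest is S.

S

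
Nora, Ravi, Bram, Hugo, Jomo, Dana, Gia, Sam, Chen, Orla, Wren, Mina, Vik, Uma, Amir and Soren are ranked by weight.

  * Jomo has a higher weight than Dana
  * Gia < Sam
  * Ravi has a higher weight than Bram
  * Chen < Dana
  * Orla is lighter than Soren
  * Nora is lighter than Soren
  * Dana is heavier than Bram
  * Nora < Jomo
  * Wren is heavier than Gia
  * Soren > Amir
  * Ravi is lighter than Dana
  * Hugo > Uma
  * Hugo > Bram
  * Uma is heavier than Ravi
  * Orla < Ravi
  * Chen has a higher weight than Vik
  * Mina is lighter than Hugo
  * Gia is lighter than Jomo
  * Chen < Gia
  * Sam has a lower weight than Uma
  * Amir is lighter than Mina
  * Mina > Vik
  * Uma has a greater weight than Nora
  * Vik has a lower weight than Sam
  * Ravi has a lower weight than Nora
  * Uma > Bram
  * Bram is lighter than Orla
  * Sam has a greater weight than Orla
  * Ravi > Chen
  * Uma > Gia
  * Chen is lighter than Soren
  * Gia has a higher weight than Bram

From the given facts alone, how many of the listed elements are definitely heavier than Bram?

The elements the relations force above Bram are Orla, Ravi, Nora, Gia, Sam, Dana, Uma, Jomo, Hugo, Soren, Wren — no chain reaches any other.
That is 11.

11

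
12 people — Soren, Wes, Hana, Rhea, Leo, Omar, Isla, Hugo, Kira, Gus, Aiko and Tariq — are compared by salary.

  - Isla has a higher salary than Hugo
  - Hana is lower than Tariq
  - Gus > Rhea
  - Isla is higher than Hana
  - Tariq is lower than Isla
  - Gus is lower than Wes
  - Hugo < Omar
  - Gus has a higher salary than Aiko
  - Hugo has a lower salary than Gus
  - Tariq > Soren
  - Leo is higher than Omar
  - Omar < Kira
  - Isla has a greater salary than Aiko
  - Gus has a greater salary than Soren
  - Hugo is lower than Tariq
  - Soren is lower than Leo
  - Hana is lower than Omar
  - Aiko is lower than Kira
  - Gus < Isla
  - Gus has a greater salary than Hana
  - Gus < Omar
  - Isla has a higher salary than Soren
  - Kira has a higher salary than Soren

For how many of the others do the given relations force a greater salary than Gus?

5

Directly above Gus: Omar, Wes, Isla.
One step further: Kira, Leo (5 so far).
No other element is forced above Gus by the given relations, so the count is 5.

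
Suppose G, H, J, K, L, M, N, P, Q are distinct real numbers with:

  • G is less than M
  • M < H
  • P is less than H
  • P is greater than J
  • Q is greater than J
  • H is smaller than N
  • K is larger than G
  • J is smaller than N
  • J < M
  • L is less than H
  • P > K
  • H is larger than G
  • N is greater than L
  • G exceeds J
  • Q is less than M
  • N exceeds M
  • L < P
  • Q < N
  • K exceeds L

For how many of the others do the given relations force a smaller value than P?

4

From P the given relations immediately reach L, J, K.
From those, G — 4 in total.
Nothing else is reachable below P; 4 in all.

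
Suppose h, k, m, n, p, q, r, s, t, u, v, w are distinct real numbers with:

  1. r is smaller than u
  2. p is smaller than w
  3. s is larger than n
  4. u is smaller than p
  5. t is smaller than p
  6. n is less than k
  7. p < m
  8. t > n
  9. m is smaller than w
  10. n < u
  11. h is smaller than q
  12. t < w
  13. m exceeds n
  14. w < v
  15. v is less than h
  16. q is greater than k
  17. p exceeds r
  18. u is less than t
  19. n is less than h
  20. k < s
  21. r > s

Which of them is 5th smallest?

u

Chaining the given pairs: n < k < s < r < u < t < p < m < w < v < h < q.
The 5th smallest is u.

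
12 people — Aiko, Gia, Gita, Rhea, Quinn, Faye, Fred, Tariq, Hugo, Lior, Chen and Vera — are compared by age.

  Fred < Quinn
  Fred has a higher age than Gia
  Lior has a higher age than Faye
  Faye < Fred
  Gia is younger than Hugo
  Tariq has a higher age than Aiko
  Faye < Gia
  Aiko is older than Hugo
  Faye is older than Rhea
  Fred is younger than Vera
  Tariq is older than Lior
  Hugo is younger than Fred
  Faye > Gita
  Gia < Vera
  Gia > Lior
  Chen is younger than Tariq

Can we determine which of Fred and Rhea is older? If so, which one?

Fred

Rhea < Faye and Faye < Lior give Rhea < Lior.
Then Lior < Gia extends the chain to Gia.
With Gia < Hugo: Rhea < Faye < Lior < Gia < Hugo.
With Hugo < Fred: Rhea < Faye < Lior < Gia < Hugo < Fred.
So Fred is older.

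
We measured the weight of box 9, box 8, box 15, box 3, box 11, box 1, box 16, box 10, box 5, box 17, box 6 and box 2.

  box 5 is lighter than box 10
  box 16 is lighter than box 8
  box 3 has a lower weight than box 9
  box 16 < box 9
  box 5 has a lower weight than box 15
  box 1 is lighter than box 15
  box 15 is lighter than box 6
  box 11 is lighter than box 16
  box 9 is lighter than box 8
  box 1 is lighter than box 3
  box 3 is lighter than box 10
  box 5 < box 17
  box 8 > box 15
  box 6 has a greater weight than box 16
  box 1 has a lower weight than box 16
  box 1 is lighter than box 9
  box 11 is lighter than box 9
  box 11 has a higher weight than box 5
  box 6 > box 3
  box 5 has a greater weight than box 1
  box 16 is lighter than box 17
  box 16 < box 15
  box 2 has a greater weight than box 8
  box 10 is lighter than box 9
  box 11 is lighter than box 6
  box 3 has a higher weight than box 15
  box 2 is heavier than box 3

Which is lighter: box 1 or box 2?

box 1

box 1 < box 5 and box 5 < box 11 give box 1 < box 11.
Then box 11 < box 16 extends the chain to box 16.
With box 16 < box 15: box 1 < box 5 < box 11 < box 16 < box 15.
Then box 15 < box 3 extends the chain to box 3.
Then box 3 < box 10 extends the chain to box 10.
Then box 10 < box 9 extends the chain to box 9.
With box 9 < box 8: box 1 < box 5 < box 11 < box 16 < box 15 < box 3 < box 10 < box 9 < box 8.
With box 8 < box 2: box 1 < box 5 < box 11 < box 16 < box 15 < box 3 < box 10 < box 9 < box 8 < box 2.
So box 1 < box 2; box 1 is the lighter of the two.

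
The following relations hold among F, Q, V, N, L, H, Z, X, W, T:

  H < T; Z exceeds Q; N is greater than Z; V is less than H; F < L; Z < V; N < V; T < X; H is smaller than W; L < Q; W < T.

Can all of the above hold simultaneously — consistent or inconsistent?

consistent

Every relation is compatible with F < L < Q < Z < N < V < H < W < T < X; the set is consistent.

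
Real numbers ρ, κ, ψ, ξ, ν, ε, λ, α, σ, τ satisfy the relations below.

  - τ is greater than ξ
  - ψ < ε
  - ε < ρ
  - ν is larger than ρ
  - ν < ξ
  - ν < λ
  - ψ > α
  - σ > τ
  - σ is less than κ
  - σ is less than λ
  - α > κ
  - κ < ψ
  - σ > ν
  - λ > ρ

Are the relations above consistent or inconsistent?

Chaining the given relations yields κ < α < ψ < ε < ρ < ν < ξ < τ < σ, so κ < σ. But one relation states σ < κ. These cannot both hold.

inconsistent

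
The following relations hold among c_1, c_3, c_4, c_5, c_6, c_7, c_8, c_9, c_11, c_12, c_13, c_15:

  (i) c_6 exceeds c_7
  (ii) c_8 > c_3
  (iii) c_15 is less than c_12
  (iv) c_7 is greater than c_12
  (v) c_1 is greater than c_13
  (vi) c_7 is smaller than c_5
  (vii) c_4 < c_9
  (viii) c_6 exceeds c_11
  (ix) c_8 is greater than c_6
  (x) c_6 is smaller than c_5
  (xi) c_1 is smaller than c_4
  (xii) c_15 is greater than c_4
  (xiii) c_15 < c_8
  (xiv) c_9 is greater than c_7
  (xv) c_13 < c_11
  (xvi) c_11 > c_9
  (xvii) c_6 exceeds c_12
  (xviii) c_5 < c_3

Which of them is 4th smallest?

c_15

Chaining the given pairs: c_13 < c_1 < c_4 < c_15 < c_12 < c_7 < c_9 < c_11 < c_6 < c_5 < c_3 < c_8.
Counting 4 from the smallest end gives c_15.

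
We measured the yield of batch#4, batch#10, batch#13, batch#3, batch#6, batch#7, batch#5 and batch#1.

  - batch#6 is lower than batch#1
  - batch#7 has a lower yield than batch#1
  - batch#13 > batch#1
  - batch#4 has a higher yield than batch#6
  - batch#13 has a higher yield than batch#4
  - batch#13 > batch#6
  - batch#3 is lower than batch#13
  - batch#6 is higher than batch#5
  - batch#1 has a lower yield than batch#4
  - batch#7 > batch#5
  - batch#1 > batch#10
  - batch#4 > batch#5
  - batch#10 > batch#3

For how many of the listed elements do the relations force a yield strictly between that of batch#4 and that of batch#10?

1

The relations place batch#10 below batch#4. An element lies strictly between them when it is forced above batch#10 and also forced below batch#4.
Above batch#10: {batch#1, batch#13}. Below batch#4: {batch#3, batch#5, batch#7, batch#6, batch#1}.
Intersection: {batch#1} — 1.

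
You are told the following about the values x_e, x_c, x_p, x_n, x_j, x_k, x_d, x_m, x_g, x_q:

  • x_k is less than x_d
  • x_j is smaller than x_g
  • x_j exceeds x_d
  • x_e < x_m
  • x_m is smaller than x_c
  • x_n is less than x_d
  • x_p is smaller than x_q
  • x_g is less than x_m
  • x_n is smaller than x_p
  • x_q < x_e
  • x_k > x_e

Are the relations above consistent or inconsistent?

consistent

The single ordering x_n < x_p < x_q < x_e < x_k < x_d < x_j < x_g < x_m < x_c satisfies every listed relation, so no contradiction arises.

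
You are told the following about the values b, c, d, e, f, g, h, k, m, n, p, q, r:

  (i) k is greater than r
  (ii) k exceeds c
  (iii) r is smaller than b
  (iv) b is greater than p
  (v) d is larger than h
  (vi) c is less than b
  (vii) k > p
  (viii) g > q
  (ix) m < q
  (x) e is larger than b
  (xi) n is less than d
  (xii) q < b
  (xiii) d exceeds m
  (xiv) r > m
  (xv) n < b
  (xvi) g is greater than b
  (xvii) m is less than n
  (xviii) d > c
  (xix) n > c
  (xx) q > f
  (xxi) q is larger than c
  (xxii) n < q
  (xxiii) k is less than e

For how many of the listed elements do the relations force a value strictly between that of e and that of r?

Chaining upward from r reaches: k, b, g.
Chaining downward from e reaches: m, c, p, n, f, q, k, b.
Strictly between r and e are those in both lists: k, b — 2 elements.

2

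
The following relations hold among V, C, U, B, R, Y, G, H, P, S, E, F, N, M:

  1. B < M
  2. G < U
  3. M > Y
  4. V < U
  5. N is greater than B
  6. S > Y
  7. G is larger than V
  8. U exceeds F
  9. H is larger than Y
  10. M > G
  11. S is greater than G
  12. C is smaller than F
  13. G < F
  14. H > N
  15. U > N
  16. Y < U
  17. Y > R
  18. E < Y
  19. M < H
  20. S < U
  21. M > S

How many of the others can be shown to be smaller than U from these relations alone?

Directly below U: V, G, Y, S, N, F.
One step further: B, E, R, C (10 so far).
No other element is forced below U by the given relations, so the count is 10.

10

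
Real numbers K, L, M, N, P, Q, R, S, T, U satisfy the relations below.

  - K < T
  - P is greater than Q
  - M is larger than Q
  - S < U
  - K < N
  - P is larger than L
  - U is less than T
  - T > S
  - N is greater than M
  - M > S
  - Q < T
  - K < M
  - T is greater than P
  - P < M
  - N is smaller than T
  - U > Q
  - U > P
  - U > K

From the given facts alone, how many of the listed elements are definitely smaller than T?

8

Directly below T: K, S, Q, P, U, N.
One step further: L, M (8 so far).
No other element is forced below T by the given relations, so the count is 8.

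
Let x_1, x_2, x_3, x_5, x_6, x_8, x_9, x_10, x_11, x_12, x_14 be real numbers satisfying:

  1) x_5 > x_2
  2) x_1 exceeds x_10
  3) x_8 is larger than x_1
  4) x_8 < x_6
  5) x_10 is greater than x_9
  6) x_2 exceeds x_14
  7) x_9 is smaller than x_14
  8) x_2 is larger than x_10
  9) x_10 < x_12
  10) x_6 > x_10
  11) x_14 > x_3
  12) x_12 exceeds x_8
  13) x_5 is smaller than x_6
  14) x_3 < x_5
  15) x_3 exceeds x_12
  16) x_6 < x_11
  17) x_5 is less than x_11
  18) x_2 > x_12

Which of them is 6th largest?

The consecutive relations fix a unique order: x_9 < x_10 < x_1 < x_8 < x_12 < x_3 < x_14 < x_2 < x_5 < x_6 < x_11.
Counting 6 from the largest end gives x_3.

x_3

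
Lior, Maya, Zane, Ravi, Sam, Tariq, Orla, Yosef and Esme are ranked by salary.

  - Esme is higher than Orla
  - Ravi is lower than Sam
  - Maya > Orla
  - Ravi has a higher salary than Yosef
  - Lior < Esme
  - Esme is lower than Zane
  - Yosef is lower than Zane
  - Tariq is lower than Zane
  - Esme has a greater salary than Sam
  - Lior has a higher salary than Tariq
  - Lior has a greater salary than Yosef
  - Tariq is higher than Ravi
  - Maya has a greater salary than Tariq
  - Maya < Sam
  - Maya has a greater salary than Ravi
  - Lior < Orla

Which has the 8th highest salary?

Ravi

Piecing the relations together gives one ordering: Yosef < Ravi < Tariq < Lior < Orla < Maya < Sam < Esme < Zane.
The 8th largest is Ravi.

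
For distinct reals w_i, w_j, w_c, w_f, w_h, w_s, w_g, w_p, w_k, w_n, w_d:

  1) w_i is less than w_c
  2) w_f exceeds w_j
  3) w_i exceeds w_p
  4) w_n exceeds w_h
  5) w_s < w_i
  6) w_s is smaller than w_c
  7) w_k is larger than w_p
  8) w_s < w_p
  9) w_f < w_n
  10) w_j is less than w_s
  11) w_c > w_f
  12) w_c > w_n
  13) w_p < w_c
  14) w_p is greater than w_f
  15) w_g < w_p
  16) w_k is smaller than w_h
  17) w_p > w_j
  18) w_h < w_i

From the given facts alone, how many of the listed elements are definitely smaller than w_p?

4

The elements the relations force below w_p are w_j, w_g, w_s, w_f — no chain reaches any other.
That is 4.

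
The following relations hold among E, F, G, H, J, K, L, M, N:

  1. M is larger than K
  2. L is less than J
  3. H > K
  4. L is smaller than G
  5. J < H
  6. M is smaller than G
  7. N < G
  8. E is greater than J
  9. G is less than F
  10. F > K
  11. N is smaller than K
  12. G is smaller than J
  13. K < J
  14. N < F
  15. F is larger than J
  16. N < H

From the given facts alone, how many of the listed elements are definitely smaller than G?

Directly below G: N, M, L.
One step further: K (4 so far).
Nothing else is reachable below G; 4 in all.

4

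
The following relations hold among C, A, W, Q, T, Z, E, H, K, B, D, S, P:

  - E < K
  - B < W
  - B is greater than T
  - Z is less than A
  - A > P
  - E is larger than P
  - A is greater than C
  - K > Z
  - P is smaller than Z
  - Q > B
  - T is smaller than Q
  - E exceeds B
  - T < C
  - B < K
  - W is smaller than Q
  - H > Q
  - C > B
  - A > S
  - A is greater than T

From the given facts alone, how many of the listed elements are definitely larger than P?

4

The elements the relations force above P are Z, E, K, A — no chain reaches any other.
That is 4.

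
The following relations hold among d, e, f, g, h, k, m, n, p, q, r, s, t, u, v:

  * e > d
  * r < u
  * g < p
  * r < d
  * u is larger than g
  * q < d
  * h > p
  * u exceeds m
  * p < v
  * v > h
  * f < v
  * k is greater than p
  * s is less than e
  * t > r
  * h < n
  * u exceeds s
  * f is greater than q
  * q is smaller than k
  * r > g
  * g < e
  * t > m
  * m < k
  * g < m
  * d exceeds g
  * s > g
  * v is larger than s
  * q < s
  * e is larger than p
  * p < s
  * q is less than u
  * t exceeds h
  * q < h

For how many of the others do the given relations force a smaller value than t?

From t the given relations immediately reach m, h, r.
From those, g, p, q — 6 in total.
Nothing else is reachable below t; 6 in all.

6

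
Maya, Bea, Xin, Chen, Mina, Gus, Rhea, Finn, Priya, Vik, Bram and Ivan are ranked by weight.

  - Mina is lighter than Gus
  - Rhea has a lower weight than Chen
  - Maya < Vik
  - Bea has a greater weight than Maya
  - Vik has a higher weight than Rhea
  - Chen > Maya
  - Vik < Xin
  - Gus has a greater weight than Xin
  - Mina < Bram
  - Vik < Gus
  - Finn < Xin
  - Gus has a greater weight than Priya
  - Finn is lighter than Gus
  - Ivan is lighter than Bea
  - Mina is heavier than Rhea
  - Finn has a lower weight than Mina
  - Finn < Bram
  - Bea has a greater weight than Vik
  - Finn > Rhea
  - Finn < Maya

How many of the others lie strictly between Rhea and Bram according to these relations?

The relations place Rhea below Bram. An element lies strictly between them when it is forced above Rhea and also forced below Bram.
Above Rhea: {Finn, Mina, Maya, Chen, Vik, Xin, Bea, Gus}. Below Bram: {Finn, Mina}.
Intersection: {Finn, Mina} — 2.

2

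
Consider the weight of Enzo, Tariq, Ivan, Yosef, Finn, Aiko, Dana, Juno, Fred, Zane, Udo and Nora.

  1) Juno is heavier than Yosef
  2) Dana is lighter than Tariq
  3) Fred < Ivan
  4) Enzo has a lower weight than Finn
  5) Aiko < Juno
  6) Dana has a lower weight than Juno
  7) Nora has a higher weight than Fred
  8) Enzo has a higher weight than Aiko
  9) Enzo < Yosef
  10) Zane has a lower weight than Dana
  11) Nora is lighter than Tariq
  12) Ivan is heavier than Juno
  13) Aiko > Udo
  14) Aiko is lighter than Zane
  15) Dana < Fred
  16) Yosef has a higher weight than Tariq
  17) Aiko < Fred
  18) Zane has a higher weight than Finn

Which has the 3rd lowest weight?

Chaining the given pairs: Udo < Aiko < Enzo < Finn < Zane < Dana < Fred < Nora < Tariq < Yosef < Juno < Ivan.
Counting 3 from the smallest end gives Enzo.

Enzo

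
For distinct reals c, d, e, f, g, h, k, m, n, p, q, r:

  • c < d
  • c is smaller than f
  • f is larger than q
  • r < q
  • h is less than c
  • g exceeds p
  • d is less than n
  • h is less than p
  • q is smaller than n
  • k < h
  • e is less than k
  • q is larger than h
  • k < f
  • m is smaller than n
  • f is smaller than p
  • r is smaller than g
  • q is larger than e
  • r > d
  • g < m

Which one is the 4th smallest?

The consecutive relations fix a unique order: e < k < h < c < d < r < q < f < p < g < m < n.
Counting 4 from the smallest end gives c.

c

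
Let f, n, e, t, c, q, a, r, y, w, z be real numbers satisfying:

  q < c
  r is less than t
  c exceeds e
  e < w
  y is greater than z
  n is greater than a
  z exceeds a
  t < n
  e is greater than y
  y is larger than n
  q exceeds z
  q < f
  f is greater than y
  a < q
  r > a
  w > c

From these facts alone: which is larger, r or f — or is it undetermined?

r < t < n < y < f, by transitivity through t, n, y.
So f is larger.

f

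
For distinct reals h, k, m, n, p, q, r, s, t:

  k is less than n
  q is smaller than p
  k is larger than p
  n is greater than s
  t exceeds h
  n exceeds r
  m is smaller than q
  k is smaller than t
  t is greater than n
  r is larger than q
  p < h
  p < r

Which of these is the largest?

t

m is not greatest since m < q; q is not greatest since q < p; p is not greatest since p < r; s is not greatest since s < n; r is not greatest since r < n; h is not greatest since h < t; k is not greatest since k < t; n is not greatest since n < t.
Only t has nothing above it, so t is the largest.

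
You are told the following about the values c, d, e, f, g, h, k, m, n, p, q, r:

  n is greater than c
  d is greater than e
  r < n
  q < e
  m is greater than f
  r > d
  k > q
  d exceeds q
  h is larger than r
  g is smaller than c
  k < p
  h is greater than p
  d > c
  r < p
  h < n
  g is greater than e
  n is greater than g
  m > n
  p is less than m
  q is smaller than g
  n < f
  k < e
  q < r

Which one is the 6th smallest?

d

Piecing the relations together gives one ordering: q < k < e < g < c < d < r < p < h < n < f < m.
The 6th smallest is d.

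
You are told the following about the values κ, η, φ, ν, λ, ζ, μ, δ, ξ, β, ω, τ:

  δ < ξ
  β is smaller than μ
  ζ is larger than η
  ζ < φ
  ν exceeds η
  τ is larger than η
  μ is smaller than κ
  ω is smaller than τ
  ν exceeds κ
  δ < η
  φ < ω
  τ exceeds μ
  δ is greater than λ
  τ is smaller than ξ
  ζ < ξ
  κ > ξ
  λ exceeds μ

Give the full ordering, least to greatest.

Each adjacent pair is fixed by a given relation: β < μ; μ < λ; λ < δ; δ < η; η < ζ; ζ < φ; φ < ω; ω < τ; τ < ξ; ξ < κ; κ < ν. Chaining them end to end gives the full order.

β < μ < λ < δ < η < ζ < φ < ω < τ < ξ < κ < ν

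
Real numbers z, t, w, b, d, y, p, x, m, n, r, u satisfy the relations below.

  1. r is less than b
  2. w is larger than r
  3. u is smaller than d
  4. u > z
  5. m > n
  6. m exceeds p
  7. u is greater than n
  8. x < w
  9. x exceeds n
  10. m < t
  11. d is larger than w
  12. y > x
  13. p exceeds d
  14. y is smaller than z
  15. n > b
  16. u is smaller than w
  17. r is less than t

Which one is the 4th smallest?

Chaining the given pairs: r < b < n < x < y < z < u < w < d < p < m < t.
The 4th smallest is x.

x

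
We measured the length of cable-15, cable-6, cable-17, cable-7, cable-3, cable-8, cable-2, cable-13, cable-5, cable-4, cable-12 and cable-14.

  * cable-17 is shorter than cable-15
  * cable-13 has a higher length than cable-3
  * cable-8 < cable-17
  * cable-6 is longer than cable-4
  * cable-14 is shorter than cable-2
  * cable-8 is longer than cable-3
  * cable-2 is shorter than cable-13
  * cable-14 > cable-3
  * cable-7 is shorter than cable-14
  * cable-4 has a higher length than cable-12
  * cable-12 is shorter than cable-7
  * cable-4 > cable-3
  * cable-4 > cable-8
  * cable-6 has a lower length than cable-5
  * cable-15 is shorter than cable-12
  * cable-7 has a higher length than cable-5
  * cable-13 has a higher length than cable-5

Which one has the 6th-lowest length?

cable-4

The consecutive relations fix a unique order: cable-3 < cable-8 < cable-17 < cable-15 < cable-12 < cable-4 < cable-6 < cable-5 < cable-7 < cable-14 < cable-2 < cable-13.
Counting 6 from the smallest end gives cable-4.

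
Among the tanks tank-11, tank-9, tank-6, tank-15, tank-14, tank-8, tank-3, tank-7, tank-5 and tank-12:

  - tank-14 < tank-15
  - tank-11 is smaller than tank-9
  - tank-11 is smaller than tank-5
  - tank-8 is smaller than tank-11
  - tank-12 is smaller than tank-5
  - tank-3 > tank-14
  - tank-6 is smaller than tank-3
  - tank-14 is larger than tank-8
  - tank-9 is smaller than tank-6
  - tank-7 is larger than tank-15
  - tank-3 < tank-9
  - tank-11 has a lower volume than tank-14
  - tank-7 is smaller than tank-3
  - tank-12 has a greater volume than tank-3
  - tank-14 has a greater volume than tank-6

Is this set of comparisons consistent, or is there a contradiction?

inconsistent

Chaining the given relations yields tank-9 < tank-6 < tank-14 < tank-15 < tank-7 < tank-3, so tank-9 < tank-3. But one relation states tank-3 < tank-9. These cannot both hold.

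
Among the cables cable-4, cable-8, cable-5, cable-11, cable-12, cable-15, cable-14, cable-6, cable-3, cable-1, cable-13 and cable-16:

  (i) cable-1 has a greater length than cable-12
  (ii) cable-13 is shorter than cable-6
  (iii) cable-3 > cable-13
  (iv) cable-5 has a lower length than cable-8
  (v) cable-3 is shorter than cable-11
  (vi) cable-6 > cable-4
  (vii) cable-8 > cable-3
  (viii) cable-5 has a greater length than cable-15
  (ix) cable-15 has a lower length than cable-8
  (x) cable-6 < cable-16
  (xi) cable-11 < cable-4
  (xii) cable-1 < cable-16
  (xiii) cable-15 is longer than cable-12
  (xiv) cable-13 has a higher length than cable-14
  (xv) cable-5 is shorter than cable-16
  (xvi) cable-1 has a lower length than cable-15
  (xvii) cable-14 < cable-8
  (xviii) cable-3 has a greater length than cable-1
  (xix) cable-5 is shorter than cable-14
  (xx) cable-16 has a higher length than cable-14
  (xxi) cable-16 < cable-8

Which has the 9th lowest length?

The consecutive relations fix a unique order: cable-12 < cable-1 < cable-15 < cable-5 < cable-14 < cable-13 < cable-3 < cable-11 < cable-4 < cable-6 < cable-16 < cable-8.
Counting 9 from the smallest end gives cable-4.

cable-4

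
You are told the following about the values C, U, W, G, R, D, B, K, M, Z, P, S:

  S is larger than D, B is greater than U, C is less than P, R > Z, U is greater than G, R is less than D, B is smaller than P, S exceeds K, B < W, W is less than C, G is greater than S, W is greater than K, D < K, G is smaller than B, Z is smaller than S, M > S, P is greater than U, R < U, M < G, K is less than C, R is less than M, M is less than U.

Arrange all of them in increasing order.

Z < R < D < K < S < M < G < U < B < W < C < P

The consecutive links are each given: Z < R; R < D; D < K; K < S; S < M; M < G; G < U; U < B; B < W; W < C; C < P.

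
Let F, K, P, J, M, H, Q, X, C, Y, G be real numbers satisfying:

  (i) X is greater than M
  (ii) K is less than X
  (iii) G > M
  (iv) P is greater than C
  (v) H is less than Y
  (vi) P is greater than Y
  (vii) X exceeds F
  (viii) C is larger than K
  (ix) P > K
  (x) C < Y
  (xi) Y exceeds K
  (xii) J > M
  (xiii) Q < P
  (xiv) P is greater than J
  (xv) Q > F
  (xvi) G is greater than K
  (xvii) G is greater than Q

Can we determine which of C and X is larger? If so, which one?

undetermined

Following every chain through C: above C we get Y, P; below C we get K.
X is not reached, and no chain runs the other way from X to C.
So the given relations leave the order of C and X undetermined.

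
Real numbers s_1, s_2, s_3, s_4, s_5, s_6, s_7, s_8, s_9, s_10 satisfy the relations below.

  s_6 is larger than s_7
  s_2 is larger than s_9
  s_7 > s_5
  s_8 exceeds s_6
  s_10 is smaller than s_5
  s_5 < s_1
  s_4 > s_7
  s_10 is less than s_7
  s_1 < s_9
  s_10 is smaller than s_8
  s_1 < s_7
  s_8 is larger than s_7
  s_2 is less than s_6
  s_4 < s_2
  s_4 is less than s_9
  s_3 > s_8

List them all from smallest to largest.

The consecutive links are each given: s_10 < s_5; s_5 < s_1; s_1 < s_7; s_7 < s_4; s_4 < s_9; s_9 < s_2; s_2 < s_6; s_6 < s_8; s_8 < s_3.

s_10 < s_5 < s_1 < s_7 < s_4 < s_9 < s_2 < s_6 < s_8 < s_3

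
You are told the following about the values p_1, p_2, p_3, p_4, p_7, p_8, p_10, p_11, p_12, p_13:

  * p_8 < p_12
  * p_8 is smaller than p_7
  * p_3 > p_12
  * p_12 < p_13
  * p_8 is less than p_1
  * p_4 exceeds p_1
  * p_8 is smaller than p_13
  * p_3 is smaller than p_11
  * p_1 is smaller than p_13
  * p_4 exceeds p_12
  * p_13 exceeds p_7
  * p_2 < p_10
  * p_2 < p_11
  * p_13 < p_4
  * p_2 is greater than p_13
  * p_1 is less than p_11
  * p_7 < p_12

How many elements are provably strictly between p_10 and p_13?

The relations place p_13 below p_10. An element lies strictly between them when it is forced above p_13 and also forced below p_10.
Above p_13: {p_4, p_2, p_11}. Below p_10: {p_8, p_1, p_7, p_12, p_2}.
Intersection: {p_2} — 1.

1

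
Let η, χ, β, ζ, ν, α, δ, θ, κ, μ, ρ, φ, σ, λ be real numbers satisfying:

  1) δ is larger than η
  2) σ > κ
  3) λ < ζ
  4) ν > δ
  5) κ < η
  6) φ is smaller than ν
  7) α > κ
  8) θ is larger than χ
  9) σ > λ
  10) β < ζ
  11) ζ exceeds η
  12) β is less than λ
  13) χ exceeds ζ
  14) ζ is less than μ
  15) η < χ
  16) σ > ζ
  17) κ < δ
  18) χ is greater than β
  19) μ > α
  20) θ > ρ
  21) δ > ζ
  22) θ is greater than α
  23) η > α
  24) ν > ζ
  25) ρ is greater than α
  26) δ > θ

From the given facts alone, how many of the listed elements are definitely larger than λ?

7

The elements the relations force above λ are ζ, χ, σ, θ, μ, δ, ν — no chain reaches any other.
That is 7.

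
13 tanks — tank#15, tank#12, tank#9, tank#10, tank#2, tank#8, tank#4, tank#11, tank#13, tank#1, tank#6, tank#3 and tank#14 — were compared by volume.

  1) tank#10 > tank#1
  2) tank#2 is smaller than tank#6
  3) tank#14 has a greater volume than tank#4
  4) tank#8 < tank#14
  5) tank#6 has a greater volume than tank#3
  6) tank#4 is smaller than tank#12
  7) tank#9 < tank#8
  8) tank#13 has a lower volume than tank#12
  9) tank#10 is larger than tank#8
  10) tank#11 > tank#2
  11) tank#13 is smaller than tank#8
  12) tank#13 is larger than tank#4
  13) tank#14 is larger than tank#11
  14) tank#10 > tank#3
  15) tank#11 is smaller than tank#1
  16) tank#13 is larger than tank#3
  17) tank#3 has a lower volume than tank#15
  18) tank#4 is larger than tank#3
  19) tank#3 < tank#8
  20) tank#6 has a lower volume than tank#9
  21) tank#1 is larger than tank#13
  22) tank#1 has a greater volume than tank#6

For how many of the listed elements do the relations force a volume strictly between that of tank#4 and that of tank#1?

1

Chaining upward from tank#4 reaches: tank#13, tank#8, tank#12, tank#14, tank#10.
Chaining downward from tank#1 reaches: tank#3, tank#13, tank#2, tank#6, tank#11.
Strictly between tank#4 and tank#1 are those in both lists: tank#13 — 1 element.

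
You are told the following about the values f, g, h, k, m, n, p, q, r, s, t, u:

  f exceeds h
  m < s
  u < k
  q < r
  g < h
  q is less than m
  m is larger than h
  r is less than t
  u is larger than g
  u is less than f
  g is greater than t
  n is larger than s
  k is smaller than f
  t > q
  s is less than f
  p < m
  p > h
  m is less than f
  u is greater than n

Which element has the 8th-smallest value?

s

The consecutive relations fix a unique order: q < r < t < g < h < p < m < s < n < u < k < f.
The 8th smallest is s.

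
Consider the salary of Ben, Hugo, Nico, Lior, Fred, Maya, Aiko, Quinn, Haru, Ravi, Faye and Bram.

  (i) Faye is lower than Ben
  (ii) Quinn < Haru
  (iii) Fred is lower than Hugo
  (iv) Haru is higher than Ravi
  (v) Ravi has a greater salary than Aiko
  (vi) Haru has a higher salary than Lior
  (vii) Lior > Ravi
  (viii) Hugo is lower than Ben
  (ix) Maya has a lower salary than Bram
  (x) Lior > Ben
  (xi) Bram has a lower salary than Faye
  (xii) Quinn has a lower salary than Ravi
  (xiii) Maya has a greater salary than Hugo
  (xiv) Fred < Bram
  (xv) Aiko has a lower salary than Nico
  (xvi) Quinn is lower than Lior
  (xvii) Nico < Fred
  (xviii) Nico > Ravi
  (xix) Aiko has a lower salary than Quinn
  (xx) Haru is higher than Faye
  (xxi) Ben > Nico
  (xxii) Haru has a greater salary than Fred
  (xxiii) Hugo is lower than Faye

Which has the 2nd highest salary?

Lior

Piecing the relations together gives one ordering: Aiko < Quinn < Ravi < Nico < Fred < Hugo < Maya < Bram < Faye < Ben < Lior < Haru.
Counting 2 from the largest end gives Lior.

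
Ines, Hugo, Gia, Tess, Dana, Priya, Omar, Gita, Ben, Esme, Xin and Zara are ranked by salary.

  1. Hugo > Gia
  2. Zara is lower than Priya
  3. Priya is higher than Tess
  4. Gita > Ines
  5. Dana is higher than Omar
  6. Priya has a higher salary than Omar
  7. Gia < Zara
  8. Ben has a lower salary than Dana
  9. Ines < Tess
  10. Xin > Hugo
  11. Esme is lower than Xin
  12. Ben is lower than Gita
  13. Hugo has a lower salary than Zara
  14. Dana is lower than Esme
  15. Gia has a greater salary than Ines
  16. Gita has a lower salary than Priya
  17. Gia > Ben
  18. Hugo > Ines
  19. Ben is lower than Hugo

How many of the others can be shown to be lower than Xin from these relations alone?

7

The elements the relations force below Xin are Omar, Ben, Ines, Gia, Dana, Esme, Hugo — no chain reaches any other.
That is 7.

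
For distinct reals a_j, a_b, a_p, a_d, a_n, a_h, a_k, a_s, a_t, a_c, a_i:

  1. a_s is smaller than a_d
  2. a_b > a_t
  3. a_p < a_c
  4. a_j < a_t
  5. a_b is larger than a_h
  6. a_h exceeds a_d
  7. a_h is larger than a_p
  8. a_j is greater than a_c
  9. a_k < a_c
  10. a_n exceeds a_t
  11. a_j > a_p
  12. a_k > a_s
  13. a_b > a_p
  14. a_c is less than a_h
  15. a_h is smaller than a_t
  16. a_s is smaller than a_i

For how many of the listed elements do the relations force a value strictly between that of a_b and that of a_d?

The relations place a_d below a_b. An element lies strictly between them when it is forced above a_d and also forced below a_b.
Above a_d: {a_h, a_t, a_n}. Below a_b: {a_p, a_s, a_k, a_c, a_h, a_j, a_t}.
Intersection: {a_h, a_t} — 2.

2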